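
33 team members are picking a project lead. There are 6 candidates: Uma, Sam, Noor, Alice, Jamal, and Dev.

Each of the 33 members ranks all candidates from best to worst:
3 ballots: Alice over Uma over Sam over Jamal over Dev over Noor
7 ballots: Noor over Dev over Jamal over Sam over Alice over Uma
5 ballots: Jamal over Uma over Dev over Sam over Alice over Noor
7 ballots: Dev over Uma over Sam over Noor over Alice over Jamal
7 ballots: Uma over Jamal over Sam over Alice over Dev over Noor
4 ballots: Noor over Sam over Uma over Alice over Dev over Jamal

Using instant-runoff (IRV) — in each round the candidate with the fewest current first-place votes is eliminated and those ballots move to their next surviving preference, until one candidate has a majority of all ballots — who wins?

Round 1: Uma 7, Sam 0, Noor 11, Alice 3, Jamal 5, Dev 7. Sam eliminated.
Round 2: Uma 7, Noor 11, Alice 3, Jamal 5, Dev 7. Alice eliminated.
Round 3: Uma 10, Noor 11, Jamal 5, Dev 7. Jamal eliminated.
Round 4: Uma 15, Noor 11, Dev 7. Dev eliminated.
Round 5: Uma 22, Noor 11. Uma has a majority (≥17).

Uma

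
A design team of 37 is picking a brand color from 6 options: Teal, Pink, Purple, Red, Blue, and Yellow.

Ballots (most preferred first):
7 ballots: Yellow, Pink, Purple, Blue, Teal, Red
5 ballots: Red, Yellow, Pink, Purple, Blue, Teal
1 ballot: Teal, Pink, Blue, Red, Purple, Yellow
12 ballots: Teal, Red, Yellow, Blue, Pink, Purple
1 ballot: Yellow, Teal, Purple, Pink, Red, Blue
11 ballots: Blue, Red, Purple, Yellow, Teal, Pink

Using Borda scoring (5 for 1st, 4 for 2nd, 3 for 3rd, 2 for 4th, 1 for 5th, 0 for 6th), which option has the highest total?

Teal: 7×1 + 5×0 + 1×5 + 12×5 + 1×4 + 11×1 = 87
Pink: 7×4 + 5×3 + 1×4 + 12×1 + 1×2 + 11×0 = 61
Purple: 7×3 + 5×2 + 1×1 + 12×0 + 1×3 + 11×3 = 68
Red: 7×0 + 5×5 + 1×2 + 12×4 + 1×1 + 11×4 = 120
Blue: 7×2 + 5×1 + 1×3 + 12×2 + 1×0 + 11×5 = 101
Yellow: 7×5 + 5×4 + 1×0 + 12×3 + 1×5 + 11×2 = 118

Red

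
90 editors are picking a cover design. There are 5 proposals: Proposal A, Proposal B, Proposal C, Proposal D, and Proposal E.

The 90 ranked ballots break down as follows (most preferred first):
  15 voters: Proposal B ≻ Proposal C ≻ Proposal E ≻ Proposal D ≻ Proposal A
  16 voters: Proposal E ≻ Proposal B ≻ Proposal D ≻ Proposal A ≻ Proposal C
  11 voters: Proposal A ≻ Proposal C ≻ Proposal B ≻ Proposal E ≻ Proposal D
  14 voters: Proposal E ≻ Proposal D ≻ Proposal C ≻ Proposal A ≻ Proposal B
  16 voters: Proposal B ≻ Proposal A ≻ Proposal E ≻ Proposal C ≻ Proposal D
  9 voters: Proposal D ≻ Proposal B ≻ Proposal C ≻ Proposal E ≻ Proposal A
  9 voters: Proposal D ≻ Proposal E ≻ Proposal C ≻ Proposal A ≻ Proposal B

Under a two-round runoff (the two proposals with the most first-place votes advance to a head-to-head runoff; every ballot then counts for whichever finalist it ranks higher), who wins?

Round 1 first-place votes: Proposal A 11, Proposal B 31, Proposal C 0, Proposal D 18, Proposal E 30. Proposal B and Proposal E advance.
Runoff: Proposal B is ranked above Proposal E on 51 ballots, Proposal E above Proposal B on 39.

Proposal B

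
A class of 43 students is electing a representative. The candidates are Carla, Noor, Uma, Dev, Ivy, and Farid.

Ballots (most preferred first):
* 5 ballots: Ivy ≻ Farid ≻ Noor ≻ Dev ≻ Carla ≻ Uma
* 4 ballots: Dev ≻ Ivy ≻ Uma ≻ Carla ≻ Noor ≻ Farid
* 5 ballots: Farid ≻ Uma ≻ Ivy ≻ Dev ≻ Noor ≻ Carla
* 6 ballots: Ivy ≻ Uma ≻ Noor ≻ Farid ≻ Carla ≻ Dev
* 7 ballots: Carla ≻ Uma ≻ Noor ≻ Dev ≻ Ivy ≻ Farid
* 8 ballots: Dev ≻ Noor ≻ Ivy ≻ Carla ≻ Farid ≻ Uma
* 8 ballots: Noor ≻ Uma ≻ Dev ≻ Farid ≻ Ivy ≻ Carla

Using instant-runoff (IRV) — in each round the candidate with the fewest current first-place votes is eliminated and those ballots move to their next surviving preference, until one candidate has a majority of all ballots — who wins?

Noor

Round 1: Carla 7, Noor 8, Uma 0, Dev 12, Ivy 11, Farid 5. Uma eliminated.
Round 2: Carla 7, Noor 8, Dev 12, Ivy 11, Farid 5. Farid eliminated.
Round 3: Carla 7, Noor 8, Dev 12, Ivy 16. Carla eliminated.
Round 4: Noor 15, Dev 12, Ivy 16. Dev eliminated.
Round 5: Noor 23, Ivy 20. Noor has a majority (≥22).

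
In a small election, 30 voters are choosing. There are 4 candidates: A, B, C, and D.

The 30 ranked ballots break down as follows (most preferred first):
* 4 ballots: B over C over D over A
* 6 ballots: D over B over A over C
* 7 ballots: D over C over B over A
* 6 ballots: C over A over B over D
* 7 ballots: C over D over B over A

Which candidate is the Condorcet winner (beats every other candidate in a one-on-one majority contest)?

C vs A: 24–6
C vs B: 20–10
C vs D: 17–13
C beats every other candidate.

C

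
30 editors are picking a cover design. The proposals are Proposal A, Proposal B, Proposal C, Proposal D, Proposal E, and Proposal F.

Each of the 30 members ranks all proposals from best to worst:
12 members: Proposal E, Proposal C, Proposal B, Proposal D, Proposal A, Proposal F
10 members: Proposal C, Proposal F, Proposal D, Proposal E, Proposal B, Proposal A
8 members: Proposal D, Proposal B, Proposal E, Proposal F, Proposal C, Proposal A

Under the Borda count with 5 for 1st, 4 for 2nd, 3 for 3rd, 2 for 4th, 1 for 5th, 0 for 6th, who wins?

Proposal A: 12×1 + 10×0 + 8×0 = 12
Proposal B: 12×3 + 10×1 + 8×4 = 78
Proposal C: 12×4 + 10×5 + 8×1 = 106
Proposal D: 12×2 + 10×3 + 8×5 = 94
Proposal E: 12×5 + 10×2 + 8×3 = 104
Proposal F: 12×0 + 10×4 + 8×2 = 56

Proposal C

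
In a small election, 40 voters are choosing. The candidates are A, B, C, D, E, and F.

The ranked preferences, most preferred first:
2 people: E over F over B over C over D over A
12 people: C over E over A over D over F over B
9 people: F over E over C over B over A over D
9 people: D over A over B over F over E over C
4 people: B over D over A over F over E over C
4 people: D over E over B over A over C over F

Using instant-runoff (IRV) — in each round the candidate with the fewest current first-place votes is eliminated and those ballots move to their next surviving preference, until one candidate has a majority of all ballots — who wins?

Round 1: A 0, B 4, C 12, D 13, E 2, F 9. A eliminated.
Round 2: B 4, C 12, D 13, E 2, F 9. E eliminated.
Round 3: B 4, C 12, D 13, F 11. B eliminated.
Round 4: C 12, D 17, F 11. F eliminated.
Round 5: C 23, D 17. C has a majority (≥21).

C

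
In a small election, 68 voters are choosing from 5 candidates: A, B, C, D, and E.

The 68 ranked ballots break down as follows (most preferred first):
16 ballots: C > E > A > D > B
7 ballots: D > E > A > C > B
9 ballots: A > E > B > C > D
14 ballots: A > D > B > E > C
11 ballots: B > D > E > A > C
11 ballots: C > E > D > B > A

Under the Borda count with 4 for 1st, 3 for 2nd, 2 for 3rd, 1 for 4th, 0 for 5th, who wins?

E

A: 16×2 + 7×2 + 9×4 + 14×4 + 11×1 + 11×0 = 149
B: 16×0 + 7×0 + 9×2 + 14×2 + 11×4 + 11×1 = 101
C: 16×4 + 7×1 + 9×1 + 14×0 + 11×0 + 11×4 = 124
D: 16×1 + 7×4 + 9×0 + 14×3 + 11×3 + 11×2 = 141
E: 16×3 + 7×3 + 9×3 + 14×1 + 11×2 + 11×3 = 165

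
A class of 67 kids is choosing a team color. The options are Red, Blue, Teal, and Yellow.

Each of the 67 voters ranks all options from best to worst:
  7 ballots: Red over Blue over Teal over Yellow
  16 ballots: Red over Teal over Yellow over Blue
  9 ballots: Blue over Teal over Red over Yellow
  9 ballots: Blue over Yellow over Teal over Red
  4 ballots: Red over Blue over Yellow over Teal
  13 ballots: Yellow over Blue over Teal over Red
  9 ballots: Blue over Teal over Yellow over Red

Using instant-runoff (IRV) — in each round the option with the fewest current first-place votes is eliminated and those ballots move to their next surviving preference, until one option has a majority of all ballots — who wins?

Round 1: Red 27, Blue 27, Teal 0, Yellow 13. Teal eliminated.
Round 2: Red 27, Blue 27, Yellow 13. Yellow eliminated.
Round 3: Red 27, Blue 40. Blue has a majority (≥34).

Blue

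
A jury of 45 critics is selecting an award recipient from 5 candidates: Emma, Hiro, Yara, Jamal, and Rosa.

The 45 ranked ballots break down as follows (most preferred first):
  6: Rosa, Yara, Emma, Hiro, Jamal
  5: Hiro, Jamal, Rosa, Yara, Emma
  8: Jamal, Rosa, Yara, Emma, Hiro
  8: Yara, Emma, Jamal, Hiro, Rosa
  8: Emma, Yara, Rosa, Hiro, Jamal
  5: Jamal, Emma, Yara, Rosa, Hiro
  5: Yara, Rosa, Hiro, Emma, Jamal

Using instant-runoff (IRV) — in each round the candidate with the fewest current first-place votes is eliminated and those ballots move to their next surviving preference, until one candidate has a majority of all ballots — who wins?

Yara

Round 1: Emma 8, Hiro 5, Yara 13, Jamal 13, Rosa 6. Hiro eliminated.
Round 2: Emma 8, Yara 13, Jamal 18, Rosa 6. Rosa eliminated.
Round 3: Emma 8, Yara 19, Jamal 18. Emma eliminated.
Round 4: Yara 27, Jamal 18. Yara has a majority (≥23).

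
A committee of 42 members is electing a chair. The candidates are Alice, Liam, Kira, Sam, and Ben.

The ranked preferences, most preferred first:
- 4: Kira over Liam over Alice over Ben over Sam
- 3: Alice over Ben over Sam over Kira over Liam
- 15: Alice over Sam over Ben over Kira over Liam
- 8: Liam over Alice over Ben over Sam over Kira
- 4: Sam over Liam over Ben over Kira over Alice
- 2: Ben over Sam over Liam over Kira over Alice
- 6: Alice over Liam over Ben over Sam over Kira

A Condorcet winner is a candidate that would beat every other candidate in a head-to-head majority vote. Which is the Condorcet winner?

Alice vs Liam: 24–18
Alice vs Kira: 32–10
Alice vs Sam: 36–6
Alice vs Ben: 36–6
Alice beats every other candidate.

Alice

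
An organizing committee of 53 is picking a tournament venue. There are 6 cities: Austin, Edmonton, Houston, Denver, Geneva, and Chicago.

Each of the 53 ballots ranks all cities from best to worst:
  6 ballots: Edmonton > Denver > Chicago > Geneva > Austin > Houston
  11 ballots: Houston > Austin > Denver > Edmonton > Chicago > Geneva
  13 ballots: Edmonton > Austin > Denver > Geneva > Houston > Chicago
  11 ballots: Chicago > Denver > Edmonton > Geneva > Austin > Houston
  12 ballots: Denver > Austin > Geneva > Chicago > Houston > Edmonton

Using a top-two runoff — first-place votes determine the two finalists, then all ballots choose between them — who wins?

Denver

Round 1 first-place votes: Austin 0, Edmonton 19, Houston 11, Denver 12, Geneva 0, Chicago 11. Edmonton and Denver advance.
Runoff: Edmonton is ranked above Denver on 19 ballots, Denver above Edmonton on 34.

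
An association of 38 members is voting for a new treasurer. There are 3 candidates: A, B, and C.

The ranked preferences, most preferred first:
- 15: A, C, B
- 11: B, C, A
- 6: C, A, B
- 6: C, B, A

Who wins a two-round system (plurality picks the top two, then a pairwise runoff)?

C

Round 1 first-place votes: A 15, B 11, C 12. A and C advance.
Runoff: A is ranked above C on 15 ballots, C above A on 23.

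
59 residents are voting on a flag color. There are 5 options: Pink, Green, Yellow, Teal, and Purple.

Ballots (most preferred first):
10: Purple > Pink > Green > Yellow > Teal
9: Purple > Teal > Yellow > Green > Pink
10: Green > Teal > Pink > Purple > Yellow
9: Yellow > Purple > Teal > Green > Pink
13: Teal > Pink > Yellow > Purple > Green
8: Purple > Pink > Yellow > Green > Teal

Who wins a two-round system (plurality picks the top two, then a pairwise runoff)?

Purple

Round 1 first-place votes: Pink 0, Green 10, Yellow 9, Teal 13, Purple 27. Purple and Teal advance.
Runoff: Purple is ranked above Teal on 36 ballots, Teal above Purple on 23.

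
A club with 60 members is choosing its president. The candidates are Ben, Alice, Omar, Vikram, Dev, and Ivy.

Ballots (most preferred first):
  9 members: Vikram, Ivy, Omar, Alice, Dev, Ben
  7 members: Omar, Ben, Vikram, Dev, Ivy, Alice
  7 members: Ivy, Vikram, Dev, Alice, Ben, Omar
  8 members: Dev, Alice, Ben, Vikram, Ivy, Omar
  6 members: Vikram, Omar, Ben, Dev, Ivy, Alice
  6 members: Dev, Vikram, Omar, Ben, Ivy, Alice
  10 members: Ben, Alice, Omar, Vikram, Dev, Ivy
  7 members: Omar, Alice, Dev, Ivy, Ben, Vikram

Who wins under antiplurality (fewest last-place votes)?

Last-place votes: Ben 9, Alice 19, Omar 15, Vikram 7, Dev 0, Ivy 10.

Dev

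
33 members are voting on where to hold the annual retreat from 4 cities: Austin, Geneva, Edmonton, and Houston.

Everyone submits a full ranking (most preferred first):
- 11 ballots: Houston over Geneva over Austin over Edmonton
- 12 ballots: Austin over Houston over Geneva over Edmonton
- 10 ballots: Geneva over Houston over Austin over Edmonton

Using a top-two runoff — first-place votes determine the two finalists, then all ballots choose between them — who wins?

Round 1 first-place votes: Austin 12, Geneva 10, Edmonton 0, Houston 11. Austin and Houston advance.
Runoff: Austin is ranked above Houston on 12 ballots, Houston above Austin on 21.

Houston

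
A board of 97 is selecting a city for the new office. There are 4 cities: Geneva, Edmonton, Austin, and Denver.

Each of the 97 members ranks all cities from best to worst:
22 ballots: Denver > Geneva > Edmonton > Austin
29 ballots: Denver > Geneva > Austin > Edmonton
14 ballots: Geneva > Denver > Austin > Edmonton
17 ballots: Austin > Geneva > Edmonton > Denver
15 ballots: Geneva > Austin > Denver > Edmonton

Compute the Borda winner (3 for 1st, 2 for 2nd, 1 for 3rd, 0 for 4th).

Geneva: 22×2 + 29×2 + 14×3 + 17×2 + 15×3 = 223
Edmonton: 22×1 + 29×0 + 14×0 + 17×1 + 15×0 = 39
Austin: 22×0 + 29×1 + 14×1 + 17×3 + 15×2 = 124
Denver: 22×3 + 29×3 + 14×2 + 17×0 + 15×1 = 196

Geneva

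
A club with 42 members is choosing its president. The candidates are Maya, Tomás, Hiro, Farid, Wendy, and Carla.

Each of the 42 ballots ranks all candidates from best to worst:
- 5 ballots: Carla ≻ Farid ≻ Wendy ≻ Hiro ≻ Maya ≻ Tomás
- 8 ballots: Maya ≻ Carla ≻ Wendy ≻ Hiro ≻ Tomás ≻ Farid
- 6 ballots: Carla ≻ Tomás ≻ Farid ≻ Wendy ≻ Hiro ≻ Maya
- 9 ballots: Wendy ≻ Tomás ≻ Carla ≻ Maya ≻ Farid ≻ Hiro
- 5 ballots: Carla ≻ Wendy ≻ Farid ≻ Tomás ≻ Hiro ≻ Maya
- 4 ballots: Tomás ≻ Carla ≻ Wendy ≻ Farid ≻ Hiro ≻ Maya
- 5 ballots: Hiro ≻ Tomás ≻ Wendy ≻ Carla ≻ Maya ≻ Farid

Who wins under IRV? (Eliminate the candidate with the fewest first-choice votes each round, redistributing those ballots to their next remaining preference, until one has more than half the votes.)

Round 1: Maya 8, Tomás 4, Hiro 5, Farid 0, Wendy 9, Carla 16. Farid eliminated.
Round 2: Maya 8, Tomás 4, Hiro 5, Wendy 9, Carla 16. Tomás eliminated.
Round 3: Maya 8, Hiro 5, Wendy 9, Carla 20. Hiro eliminated.
Round 4: Maya 8, Wendy 14, Carla 20. Maya eliminated.
Round 5: Wendy 14, Carla 28. Carla has a majority (≥22).

Carla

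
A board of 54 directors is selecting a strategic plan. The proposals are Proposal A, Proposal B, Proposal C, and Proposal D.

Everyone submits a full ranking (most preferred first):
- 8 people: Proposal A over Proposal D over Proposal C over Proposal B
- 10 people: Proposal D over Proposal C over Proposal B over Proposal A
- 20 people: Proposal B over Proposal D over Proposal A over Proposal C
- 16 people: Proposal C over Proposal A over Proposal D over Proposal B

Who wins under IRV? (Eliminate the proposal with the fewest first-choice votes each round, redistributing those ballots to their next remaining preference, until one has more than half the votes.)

Round 1: Proposal A 8, Proposal B 20, Proposal C 16, Proposal D 10. Proposal A eliminated.
Round 2: Proposal B 20, Proposal C 16, Proposal D 18. Proposal C eliminated.
Round 3: Proposal B 20, Proposal D 34. Proposal D has a majority (≥28).

Proposal D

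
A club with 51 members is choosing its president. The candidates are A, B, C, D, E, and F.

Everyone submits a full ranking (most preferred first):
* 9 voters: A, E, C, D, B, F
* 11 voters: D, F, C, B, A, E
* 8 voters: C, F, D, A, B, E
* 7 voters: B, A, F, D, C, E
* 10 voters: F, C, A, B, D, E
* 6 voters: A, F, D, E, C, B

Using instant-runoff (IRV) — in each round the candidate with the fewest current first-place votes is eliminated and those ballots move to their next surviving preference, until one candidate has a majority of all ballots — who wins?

Round 1: A 15, B 7, C 8, D 11, E 0, F 10. E eliminated.
Round 2: A 15, B 7, C 8, D 11, F 10. B eliminated.
Round 3: A 22, C 8, D 11, F 10. C eliminated.
Round 4: A 22, D 11, F 18. D eliminated.
Round 5: A 22, F 29. F has a majority (≥26).

F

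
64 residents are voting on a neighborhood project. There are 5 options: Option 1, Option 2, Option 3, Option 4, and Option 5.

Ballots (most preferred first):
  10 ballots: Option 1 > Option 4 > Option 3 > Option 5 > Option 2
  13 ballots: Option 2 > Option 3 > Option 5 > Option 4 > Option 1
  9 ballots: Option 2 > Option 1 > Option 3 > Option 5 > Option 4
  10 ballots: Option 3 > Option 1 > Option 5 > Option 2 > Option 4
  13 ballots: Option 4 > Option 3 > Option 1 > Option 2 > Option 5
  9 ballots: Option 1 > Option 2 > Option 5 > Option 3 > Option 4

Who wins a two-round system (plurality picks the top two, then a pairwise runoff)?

Round 1 first-place votes: Option 1 19, Option 2 22, Option 3 10, Option 4 13, Option 5 0. Option 2 and Option 1 advance.
Runoff: Option 2 is ranked above Option 1 on 22 ballots, Option 1 above Option 2 on 42.

Option 1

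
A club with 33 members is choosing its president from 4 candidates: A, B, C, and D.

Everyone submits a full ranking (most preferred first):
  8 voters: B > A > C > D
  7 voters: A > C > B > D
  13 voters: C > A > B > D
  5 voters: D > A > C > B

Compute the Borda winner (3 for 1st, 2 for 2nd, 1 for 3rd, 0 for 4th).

A: 8×2 + 7×3 + 13×2 + 5×2 = 73
B: 8×3 + 7×1 + 13×1 + 5×0 = 44
C: 8×1 + 7×2 + 13×3 + 5×1 = 66
D: 8×0 + 7×0 + 13×0 + 5×3 = 15

A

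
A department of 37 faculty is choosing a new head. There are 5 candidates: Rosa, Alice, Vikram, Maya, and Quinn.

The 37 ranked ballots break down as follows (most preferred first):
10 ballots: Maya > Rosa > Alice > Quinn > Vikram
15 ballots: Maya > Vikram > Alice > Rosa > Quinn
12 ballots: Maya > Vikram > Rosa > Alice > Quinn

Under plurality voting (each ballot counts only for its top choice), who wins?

First-place votes: Rosa 0, Alice 0, Vikram 0, Maya 37, Quinn 0.

Maya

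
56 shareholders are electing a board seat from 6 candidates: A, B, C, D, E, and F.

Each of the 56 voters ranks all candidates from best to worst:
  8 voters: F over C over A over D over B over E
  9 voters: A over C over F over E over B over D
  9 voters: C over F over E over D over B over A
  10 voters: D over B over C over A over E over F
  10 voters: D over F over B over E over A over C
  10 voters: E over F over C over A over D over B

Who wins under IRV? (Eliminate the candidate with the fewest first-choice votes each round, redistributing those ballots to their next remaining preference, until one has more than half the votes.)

Round 1: A 9, B 0, C 9, D 20, E 10, F 8. B eliminated.
Round 2: A 9, C 9, D 20, E 10, F 8. F eliminated.
Round 3: A 9, C 17, D 20, E 10. A eliminated.
Round 4: C 26, D 20, E 10. E eliminated.
Round 5: C 36, D 20. C has a majority (≥29).

C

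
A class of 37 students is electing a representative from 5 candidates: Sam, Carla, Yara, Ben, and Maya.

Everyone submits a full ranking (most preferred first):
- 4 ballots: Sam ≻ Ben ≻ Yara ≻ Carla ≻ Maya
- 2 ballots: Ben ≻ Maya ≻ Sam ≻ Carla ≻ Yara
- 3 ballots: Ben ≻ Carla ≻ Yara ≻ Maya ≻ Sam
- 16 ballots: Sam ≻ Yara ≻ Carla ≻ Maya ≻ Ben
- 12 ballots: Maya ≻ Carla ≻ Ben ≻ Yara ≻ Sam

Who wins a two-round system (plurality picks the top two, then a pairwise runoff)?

Round 1 first-place votes: Sam 20, Carla 0, Yara 0, Ben 5, Maya 12. Sam and Maya advance.
Runoff: Sam is ranked above Maya on 20 ballots, Maya above Sam on 17.

Sam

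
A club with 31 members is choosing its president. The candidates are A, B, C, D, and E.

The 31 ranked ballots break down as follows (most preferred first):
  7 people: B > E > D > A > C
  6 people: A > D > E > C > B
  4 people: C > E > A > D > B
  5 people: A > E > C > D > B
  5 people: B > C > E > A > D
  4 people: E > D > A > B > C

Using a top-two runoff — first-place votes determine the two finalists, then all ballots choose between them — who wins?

Round 1 first-place votes: A 11, B 12, C 4, D 0, E 4. B and A advance.
Runoff: B is ranked above A on 12 ballots, A above B on 19.

A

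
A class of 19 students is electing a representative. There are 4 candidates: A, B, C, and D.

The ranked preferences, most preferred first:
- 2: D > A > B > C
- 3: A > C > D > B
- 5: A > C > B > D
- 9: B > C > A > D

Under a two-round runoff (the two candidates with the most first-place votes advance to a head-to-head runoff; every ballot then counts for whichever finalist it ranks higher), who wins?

A

Round 1 first-place votes: A 8, B 9, C 0, D 2. B and A advance.
Runoff: B is ranked above A on 9 ballots, A above B on 10.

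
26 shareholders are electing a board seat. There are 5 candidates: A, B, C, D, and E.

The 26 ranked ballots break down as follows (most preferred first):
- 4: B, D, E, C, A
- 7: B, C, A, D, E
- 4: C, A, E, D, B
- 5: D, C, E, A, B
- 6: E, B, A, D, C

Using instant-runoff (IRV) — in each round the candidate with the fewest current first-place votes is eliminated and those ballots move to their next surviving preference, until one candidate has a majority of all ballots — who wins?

E

Round 1: A 0, B 11, C 4, D 5, E 6. A eliminated.
Round 2: B 11, C 4, D 5, E 6. C eliminated.
Round 3: B 11, D 5, E 10. D eliminated.
Round 4: B 11, E 15. E has a majority (≥14).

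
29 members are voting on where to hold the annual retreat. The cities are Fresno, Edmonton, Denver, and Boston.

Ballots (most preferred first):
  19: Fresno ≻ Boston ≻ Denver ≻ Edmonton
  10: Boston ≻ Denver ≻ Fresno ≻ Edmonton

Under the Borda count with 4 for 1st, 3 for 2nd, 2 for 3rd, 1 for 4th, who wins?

Fresno: 19×4 + 10×2 = 96
Edmonton: 19×1 + 10×1 = 29
Denver: 19×2 + 10×3 = 68
Boston: 19×3 + 10×4 = 97

Boston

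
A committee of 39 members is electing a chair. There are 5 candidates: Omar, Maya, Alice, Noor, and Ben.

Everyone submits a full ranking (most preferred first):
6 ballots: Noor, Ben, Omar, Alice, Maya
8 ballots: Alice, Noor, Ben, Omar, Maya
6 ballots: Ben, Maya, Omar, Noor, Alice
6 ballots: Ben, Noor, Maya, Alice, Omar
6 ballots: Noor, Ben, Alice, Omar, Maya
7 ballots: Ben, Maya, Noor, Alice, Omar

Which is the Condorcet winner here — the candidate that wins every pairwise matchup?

Noor vs Omar: 33–6
Noor vs Maya: 26–13
Noor vs Alice: 31–8
Noor vs Ben: 20–19
Noor beats every other candidate.

Noor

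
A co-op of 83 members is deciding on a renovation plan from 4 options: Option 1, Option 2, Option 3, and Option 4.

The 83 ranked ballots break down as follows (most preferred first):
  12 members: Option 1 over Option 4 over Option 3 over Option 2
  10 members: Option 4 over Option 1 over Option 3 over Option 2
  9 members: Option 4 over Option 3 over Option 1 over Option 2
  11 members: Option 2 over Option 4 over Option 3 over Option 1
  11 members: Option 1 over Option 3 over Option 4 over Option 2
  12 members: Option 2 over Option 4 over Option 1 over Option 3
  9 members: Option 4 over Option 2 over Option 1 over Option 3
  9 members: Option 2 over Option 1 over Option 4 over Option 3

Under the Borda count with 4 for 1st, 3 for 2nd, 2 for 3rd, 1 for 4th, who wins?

Option 1: 12×4 + 10×3 + 9×2 + 11×1 + 11×4 + 12×2 + 9×2 + 9×3 = 220
Option 2: 12×1 + 10×1 + 9×1 + 11×4 + 11×1 + 12×4 + 9×3 + 9×4 = 197
Option 3: 12×2 + 10×2 + 9×3 + 11×2 + 11×3 + 12×1 + 9×1 + 9×1 = 156
Option 4: 12×3 + 10×4 + 9×4 + 11×3 + 11×2 + 12×3 + 9×4 + 9×2 = 257

Option 4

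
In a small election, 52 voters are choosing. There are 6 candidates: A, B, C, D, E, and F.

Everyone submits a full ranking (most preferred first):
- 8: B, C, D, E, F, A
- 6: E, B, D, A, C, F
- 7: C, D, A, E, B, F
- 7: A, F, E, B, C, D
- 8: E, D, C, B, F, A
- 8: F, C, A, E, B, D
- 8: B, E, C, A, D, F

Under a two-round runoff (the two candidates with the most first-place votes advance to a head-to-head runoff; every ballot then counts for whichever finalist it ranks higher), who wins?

Round 1 first-place votes: A 7, B 16, C 7, D 0, E 14, F 8. B and E advance.
Runoff: B is ranked above E on 16 ballots, E above B on 36.

E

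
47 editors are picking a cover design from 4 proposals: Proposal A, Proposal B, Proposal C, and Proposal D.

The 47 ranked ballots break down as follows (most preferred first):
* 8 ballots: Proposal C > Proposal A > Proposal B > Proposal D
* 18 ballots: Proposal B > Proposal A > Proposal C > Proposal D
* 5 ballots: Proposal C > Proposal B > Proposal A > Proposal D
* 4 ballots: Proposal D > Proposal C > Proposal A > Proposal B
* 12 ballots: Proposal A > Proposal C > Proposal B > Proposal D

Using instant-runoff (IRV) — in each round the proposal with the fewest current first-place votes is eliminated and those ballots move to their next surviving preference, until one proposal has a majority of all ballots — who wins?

Proposal C

Round 1: Proposal A 12, Proposal B 18, Proposal C 13, Proposal D 4. Proposal D eliminated.
Round 2: Proposal A 12, Proposal B 18, Proposal C 17. Proposal A eliminated.
Round 3: Proposal B 18, Proposal C 29. Proposal C has a majority (≥24).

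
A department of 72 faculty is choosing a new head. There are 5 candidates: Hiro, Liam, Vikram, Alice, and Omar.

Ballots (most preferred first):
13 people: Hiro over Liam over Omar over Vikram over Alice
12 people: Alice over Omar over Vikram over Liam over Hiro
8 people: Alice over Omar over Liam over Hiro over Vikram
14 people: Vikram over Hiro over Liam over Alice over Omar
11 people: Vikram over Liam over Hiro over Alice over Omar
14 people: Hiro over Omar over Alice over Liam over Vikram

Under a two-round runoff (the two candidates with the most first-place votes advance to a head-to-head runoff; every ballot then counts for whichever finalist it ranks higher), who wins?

Round 1 first-place votes: Hiro 27, Liam 0, Vikram 25, Alice 20, Omar 0. Hiro and Vikram advance.
Runoff: Hiro is ranked above Vikram on 35 ballots, Vikram above Hiro on 37.

Vikram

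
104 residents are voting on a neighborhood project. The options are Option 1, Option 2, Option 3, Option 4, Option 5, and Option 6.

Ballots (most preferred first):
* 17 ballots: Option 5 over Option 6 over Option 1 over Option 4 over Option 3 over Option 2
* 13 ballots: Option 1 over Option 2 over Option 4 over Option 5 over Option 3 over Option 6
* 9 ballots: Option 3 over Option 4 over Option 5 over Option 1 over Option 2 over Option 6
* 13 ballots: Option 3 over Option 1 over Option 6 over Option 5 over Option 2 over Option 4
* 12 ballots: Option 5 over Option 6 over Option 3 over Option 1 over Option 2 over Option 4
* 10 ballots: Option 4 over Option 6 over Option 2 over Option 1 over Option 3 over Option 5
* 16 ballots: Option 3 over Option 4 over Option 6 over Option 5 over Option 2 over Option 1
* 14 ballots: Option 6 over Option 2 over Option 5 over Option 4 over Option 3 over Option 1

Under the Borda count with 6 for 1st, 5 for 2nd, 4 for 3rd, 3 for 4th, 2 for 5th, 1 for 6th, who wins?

Option 6

Option 1: 17×4 + 13×6 + 9×3 + 13×5 + 12×3 + 10×3 + 16×1 + 14×1 = 334
Option 2: 17×1 + 13×5 + 9×2 + 13×2 + 12×2 + 10×4 + 16×2 + 14×5 = 292
Option 3: 17×2 + 13×2 + 9×6 + 13×6 + 12×4 + 10×2 + 16×6 + 14×2 = 384
Option 4: 17×3 + 13×4 + 9×5 + 13×1 + 12×1 + 10×6 + 16×5 + 14×3 = 355
Option 5: 17×6 + 13×3 + 9×4 + 13×3 + 12×6 + 10×1 + 16×3 + 14×4 = 402
Option 6: 17×5 + 13×1 + 9×1 + 13×4 + 12×5 + 10×5 + 16×4 + 14×6 = 417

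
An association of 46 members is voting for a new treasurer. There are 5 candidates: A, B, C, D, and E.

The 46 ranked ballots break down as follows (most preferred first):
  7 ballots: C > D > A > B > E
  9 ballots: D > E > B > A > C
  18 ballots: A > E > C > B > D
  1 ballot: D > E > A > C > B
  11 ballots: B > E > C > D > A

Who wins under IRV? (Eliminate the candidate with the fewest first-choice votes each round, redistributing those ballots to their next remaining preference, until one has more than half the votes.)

D

Round 1: A 18, B 11, C 7, D 10, E 0. E eliminated.
Round 2: A 18, B 11, C 7, D 10. C eliminated.
Round 3: A 18, B 11, D 17. B eliminated.
Round 4: A 18, D 28. D has a majority (≥24).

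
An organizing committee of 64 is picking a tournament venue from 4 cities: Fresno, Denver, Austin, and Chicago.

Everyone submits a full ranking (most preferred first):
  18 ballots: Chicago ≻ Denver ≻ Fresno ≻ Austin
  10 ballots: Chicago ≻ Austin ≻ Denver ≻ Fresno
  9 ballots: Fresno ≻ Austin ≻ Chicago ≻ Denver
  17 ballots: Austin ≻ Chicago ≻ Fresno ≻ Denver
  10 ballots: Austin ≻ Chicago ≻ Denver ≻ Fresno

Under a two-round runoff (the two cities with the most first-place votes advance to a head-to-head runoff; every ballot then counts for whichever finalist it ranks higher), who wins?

Austin

Round 1 first-place votes: Fresno 9, Denver 0, Austin 27, Chicago 28. Chicago and Austin advance.
Runoff: Chicago is ranked above Austin on 28 ballots, Austin above Chicago on 36.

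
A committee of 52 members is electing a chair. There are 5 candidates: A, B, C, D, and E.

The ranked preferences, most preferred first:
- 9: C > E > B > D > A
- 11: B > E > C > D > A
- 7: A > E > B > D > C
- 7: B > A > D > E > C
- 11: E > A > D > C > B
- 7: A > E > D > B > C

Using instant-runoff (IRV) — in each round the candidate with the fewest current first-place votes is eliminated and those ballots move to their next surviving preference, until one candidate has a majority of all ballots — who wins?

Round 1: A 14, B 18, C 9, D 0, E 11. D eliminated.
Round 2: A 14, B 18, C 9, E 11. C eliminated.
Round 3: A 14, B 18, E 20. A eliminated.
Round 4: B 18, E 34. E has a majority (≥27).

E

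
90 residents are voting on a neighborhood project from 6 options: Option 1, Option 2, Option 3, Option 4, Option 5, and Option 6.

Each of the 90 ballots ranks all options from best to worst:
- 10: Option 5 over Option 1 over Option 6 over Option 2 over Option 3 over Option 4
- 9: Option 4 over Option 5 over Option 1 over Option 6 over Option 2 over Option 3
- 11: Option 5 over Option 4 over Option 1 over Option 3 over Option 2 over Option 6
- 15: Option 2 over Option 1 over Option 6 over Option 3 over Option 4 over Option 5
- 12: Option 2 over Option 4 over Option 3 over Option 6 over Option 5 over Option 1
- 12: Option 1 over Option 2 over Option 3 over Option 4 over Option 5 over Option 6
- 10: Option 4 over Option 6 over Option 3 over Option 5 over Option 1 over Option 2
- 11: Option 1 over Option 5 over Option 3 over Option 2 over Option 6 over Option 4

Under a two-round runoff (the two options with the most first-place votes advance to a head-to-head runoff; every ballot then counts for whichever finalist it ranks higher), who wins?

Round 1 first-place votes: Option 1 23, Option 2 27, Option 3 0, Option 4 19, Option 5 21, Option 6 0. Option 2 and Option 1 advance.
Runoff: Option 2 is ranked above Option 1 on 27 ballots, Option 1 above Option 2 on 63.

Option 1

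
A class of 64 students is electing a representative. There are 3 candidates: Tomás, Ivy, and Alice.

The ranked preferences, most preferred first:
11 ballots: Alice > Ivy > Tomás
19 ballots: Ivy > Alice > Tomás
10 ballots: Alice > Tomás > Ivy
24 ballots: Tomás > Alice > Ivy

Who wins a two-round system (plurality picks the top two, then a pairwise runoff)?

Round 1 first-place votes: Tomás 24, Ivy 19, Alice 21. Tomás and Alice advance.
Runoff: Tomás is ranked above Alice on 24 ballots, Alice above Tomás on 40.

Alice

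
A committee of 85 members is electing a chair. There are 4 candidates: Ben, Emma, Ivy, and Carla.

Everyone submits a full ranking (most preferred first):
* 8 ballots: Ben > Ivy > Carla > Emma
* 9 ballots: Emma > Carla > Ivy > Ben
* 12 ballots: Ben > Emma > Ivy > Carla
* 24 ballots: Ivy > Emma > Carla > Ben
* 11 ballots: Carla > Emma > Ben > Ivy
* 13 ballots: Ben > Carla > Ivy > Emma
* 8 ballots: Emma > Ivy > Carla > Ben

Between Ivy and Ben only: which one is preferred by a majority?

Ben

Ivy is ranked above Ben on 41 ballots; Ben above Ivy on 44.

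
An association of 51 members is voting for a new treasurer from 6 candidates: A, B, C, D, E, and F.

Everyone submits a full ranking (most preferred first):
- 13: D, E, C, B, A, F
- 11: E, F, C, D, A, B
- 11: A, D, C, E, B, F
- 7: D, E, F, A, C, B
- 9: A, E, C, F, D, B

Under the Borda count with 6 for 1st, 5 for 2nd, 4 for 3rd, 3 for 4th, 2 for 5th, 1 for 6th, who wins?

A: 13×2 + 11×2 + 11×6 + 7×3 + 9×6 = 189
B: 13×3 + 11×1 + 11×2 + 7×1 + 9×1 = 88
C: 13×4 + 11×4 + 11×4 + 7×2 + 9×4 = 190
D: 13×6 + 11×3 + 11×5 + 7×6 + 9×2 = 226
E: 13×5 + 11×6 + 11×3 + 7×5 + 9×5 = 244
F: 13×1 + 11×5 + 11×1 + 7×4 + 9×3 = 134

E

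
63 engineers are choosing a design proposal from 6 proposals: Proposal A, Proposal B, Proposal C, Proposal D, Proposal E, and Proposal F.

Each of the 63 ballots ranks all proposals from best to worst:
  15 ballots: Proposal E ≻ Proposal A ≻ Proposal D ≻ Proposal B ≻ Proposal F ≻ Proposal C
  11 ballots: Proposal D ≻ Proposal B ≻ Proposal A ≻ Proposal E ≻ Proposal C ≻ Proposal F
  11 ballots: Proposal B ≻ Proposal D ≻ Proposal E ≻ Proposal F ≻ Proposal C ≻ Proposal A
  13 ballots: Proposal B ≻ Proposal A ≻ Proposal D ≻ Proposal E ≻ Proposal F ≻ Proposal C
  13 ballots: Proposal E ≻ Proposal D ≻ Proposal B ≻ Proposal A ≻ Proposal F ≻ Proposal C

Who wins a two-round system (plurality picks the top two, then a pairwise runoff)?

Proposal B

Round 1 first-place votes: Proposal A 0, Proposal B 24, Proposal C 0, Proposal D 11, Proposal E 28, Proposal F 0. Proposal E and Proposal B advance.
Runoff: Proposal E is ranked above Proposal B on 28 ballots, Proposal B above Proposal E on 35.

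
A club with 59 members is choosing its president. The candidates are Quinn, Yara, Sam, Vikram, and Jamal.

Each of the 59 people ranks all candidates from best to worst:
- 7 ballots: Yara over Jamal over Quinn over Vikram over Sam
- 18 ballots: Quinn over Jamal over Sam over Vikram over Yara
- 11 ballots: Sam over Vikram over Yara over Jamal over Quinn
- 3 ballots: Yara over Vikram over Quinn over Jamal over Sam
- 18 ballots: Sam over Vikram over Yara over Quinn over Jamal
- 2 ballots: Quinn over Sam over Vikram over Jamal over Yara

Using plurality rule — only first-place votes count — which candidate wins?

First-place votes: Quinn 20, Yara 10, Sam 29, Vikram 0, Jamal 0.

Sam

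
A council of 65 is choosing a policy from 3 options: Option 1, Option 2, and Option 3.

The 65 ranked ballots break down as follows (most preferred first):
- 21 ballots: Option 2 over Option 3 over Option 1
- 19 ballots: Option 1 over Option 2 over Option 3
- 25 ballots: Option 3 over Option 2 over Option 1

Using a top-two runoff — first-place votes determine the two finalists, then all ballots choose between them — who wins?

Round 1 first-place votes: Option 1 19, Option 2 21, Option 3 25. Option 3 and Option 2 advance.
Runoff: Option 3 is ranked above Option 2 on 25 ballots, Option 2 above Option 3 on 40.

Option 2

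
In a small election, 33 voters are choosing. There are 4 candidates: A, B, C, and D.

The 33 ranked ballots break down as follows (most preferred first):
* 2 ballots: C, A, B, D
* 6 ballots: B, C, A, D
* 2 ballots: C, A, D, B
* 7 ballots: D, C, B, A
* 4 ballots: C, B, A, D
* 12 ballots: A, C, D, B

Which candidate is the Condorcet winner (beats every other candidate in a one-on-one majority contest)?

C

C vs A: 21–12
C vs B: 27–6
C vs D: 26–7
C beats every other candidate.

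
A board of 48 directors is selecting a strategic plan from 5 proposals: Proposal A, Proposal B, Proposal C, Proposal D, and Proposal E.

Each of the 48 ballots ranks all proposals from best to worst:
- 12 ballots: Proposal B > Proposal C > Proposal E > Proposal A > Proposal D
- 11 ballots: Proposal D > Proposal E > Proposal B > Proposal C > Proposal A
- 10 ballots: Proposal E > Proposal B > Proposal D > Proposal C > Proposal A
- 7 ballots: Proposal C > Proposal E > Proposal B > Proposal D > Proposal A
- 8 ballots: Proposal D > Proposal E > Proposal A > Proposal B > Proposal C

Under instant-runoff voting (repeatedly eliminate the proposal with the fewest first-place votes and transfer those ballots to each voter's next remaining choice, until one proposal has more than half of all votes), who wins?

Proposal E

Round 1: Proposal A 0, Proposal B 12, Proposal C 7, Proposal D 19, Proposal E 10. Proposal A eliminated.
Round 2: Proposal B 12, Proposal C 7, Proposal D 19, Proposal E 10. Proposal C eliminated.
Round 3: Proposal B 12, Proposal D 19, Proposal E 17. Proposal B eliminated.
Round 4: Proposal D 19, Proposal E 29. Proposal E has a majority (≥25).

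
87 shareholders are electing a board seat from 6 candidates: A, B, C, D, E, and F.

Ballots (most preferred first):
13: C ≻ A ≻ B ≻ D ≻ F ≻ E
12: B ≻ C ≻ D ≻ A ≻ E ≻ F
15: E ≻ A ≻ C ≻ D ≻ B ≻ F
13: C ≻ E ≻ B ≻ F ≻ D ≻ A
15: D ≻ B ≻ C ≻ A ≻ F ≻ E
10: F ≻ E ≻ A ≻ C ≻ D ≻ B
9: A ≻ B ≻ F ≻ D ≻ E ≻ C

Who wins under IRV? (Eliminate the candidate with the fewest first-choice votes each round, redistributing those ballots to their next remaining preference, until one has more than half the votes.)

C

Round 1: A 9, B 12, C 26, D 15, E 15, F 10. A eliminated.
Round 2: B 21, C 26, D 15, E 15, F 10. F eliminated.
Round 3: B 21, C 26, D 15, E 25. D eliminated.
Round 4: B 36, C 26, E 25. E eliminated.
Round 5: B 36, C 51. C has a majority (≥44).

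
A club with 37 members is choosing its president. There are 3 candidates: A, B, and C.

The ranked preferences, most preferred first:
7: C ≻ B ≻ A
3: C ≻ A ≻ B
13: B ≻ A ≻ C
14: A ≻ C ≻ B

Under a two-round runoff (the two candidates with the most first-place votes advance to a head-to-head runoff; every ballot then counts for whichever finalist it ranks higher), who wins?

Round 1 first-place votes: A 14, B 13, C 10. A and B advance.
Runoff: A is ranked above B on 17 ballots, B above A on 20.

B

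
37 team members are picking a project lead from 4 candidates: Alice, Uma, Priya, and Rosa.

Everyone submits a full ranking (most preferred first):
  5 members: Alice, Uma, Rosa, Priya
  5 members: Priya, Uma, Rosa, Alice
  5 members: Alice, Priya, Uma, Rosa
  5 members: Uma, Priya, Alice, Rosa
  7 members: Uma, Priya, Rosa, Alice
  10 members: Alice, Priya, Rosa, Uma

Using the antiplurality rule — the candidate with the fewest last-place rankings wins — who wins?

Last-place votes: Alice 12, Uma 10, Priya 5, Rosa 10.

Priya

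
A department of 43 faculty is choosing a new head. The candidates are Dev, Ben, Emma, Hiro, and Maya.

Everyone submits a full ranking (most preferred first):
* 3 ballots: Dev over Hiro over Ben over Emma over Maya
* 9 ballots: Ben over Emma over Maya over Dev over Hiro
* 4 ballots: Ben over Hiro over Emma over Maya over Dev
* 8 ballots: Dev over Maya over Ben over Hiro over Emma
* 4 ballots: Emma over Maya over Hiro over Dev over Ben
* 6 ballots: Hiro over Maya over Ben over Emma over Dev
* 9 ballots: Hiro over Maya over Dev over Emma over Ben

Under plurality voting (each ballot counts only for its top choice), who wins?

Hiro

First-place votes: Dev 11, Ben 13, Emma 4, Hiro 15, Maya 0.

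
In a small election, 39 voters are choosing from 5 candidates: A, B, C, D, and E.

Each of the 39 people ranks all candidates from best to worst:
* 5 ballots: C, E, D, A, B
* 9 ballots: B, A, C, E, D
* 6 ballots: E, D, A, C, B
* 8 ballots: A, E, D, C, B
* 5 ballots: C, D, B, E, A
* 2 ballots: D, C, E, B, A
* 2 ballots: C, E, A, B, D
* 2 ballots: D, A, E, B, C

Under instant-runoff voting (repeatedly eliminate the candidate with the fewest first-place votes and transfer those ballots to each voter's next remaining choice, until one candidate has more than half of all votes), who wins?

Round 1: A 8, B 9, C 12, D 4, E 6. D eliminated.
Round 2: A 10, B 9, C 14, E 6. E eliminated.
Round 3: A 16, B 9, C 14. B eliminated.
Round 4: A 25, C 14. A has a majority (≥20).

A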